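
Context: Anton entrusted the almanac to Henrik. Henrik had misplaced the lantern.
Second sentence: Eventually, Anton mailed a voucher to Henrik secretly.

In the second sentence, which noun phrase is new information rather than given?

a voucher

"Anton" and "Henrik" in the second sentence are given — already mentioned in the context.
"a voucher" has no antecedent in the context; it is discourse-new (the indefinite article also signals a new referent).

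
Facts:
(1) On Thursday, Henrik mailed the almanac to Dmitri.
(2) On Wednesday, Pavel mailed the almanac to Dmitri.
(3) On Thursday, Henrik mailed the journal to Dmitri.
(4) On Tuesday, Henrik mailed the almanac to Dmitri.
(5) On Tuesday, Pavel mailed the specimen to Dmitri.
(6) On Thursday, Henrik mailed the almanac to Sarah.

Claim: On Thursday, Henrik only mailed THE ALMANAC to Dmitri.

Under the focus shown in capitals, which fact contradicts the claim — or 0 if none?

3

Focus (in capitals) is "the almanac" — the thing. "Only" excludes alternative things while holding fixed same agent, recipient, setting (Henrik / Dmitri / on Thursday).
Fact (3) shares the background but differs in thing (the journal) — a counterexample.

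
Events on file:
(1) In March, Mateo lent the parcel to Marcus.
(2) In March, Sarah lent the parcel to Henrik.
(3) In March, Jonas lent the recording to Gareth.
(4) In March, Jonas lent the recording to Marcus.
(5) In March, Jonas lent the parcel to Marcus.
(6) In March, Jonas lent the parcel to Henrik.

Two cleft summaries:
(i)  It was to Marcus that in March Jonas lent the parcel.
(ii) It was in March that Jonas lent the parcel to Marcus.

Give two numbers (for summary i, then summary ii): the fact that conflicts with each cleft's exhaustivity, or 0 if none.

Summary (i) focuses "Marcus" (the recipient); background same agent, thing, setting (Jonas / the parcel / in March). Fact (6) matches that background with recipient = Henrik — refutes (i).
Summary (ii) focuses "in March" (the setting); background same agent, thing, recipient (Jonas / the parcel / Marcus). No fact matches that background with a different setting, so 0.

6, 0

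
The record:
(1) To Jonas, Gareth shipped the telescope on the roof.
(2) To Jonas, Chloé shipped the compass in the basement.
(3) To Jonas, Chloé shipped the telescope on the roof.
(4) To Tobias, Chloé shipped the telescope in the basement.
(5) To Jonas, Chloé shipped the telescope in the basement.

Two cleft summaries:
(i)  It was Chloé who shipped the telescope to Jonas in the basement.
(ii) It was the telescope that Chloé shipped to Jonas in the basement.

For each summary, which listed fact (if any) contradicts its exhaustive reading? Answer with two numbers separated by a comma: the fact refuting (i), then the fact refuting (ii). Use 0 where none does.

(i): focus "Chloé". No fact shares same thing, recipient, setting (the telescope / Jonas / in the basement) with a different agent. 0.
(ii): focus "the telescope". Looking for same agent, recipient, setting (Chloé / Jonas / in the basement) with some other thing — fact (2) has the compass there. Refuted.

0, 2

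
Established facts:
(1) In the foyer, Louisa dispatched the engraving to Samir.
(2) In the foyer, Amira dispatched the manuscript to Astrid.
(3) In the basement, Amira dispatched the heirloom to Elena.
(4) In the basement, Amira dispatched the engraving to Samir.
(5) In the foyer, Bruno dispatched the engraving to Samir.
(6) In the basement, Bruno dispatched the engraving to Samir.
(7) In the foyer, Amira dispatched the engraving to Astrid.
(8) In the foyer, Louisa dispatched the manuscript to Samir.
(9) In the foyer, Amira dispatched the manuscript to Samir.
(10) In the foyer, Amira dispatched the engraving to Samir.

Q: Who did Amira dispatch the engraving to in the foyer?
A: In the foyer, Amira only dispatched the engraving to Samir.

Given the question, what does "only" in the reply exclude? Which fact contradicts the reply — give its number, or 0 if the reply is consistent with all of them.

7

Answering "Who did ... to ...?" puts focus on the recipient — here, "Samir".
"Only" then excludes alternative recipients while the background — same agent, thing, setting (Amira / the engraving / in the foyer) — is held fixed.
Fact (7) keeps same agent, thing, setting (Amira / the engraving / in the foyer) but has recipient = Astrid; that refutes the reply.
(Fact (9) would refute a reading with focus on the thing — but that is not what the question asks.)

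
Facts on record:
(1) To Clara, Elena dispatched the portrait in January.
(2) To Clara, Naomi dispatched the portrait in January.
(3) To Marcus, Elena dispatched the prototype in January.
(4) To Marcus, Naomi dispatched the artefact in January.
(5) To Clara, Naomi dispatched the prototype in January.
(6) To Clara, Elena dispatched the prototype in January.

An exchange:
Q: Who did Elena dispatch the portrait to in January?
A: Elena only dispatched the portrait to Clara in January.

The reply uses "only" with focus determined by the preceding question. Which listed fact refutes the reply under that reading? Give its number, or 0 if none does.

0

The question "Who did ... to ...?" targets the recipient, so in the reply the focus falls on "Clara".
So "only" ranges over recipients; the rest (same agent, thing, setting (Elena / the portrait / in January)) is presupposed.
No fact keeps same agent, thing, setting (Elena / the portrait / in January) while changing the recipient; every other fact differs on something backgrounded. The reply stands.
(Fact (6) would refute a reading with focus on the thing — but that is not what the question asks.)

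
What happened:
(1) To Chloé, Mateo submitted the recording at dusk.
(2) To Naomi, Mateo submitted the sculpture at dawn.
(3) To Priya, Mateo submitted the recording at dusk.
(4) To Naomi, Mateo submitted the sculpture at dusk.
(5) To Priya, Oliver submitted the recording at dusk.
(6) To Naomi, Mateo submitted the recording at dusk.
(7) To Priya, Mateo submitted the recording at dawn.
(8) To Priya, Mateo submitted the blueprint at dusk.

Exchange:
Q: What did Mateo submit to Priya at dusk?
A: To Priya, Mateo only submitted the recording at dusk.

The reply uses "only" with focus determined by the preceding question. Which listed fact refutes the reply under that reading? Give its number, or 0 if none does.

8

Answering "What did ...?" puts focus on the thing — here, "the recording".
"Only" then excludes alternative things while the background — agent = Mateo, recipient = Priya, setting = at dusk — is held fixed.
Fact (8) keeps agent = Mateo, recipient = Priya, setting = at dusk but has thing = the blueprint; that refutes the reply.
(Fact (1) would refute a reading with focus on the recipient — but that is not what the question asks.)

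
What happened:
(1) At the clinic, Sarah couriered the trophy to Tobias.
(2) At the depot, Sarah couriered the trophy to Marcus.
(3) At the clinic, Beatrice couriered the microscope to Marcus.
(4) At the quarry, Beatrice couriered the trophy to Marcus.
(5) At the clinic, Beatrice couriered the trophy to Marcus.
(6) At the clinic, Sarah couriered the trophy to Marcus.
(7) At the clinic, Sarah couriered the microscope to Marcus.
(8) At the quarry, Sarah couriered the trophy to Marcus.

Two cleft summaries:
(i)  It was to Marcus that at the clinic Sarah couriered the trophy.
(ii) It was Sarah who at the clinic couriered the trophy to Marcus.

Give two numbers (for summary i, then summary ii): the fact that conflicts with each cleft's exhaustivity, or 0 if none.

1, 5

Summary (i) focuses "Marcus" (the recipient); background Sarah as agent and the trophy as thing and at the clinic as setting. Fact (1) matches that background with recipient = Tobias — refutes (i).
Summary (ii) focuses "Sarah" (the agent); background the trophy as thing and Marcus as recipient and at the clinic as setting. Fact (5) matches that background with agent = Beatrice — refutes (ii).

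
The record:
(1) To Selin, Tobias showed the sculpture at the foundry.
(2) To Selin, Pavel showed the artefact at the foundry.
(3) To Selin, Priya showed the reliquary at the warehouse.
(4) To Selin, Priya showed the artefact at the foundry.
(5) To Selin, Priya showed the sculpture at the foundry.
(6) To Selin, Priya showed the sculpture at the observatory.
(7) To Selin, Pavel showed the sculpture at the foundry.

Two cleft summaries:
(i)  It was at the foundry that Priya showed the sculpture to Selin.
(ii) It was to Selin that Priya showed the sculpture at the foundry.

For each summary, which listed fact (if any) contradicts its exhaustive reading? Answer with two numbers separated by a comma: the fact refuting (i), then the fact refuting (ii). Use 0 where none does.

Summary (i) focuses "at the foundry" (the setting); background same agent, thing, recipient (Priya / the sculpture / Selin). Fact (6) matches that background with setting = at the observatory — refutes (i).
Summary (ii) focuses "Selin" (the recipient); background same agent, thing, setting (Priya / the sculpture / at the foundry). No fact matches that background with a different recipient, so 0.

6, 0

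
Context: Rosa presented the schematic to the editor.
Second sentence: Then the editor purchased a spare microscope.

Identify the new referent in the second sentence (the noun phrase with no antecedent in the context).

a spare microscope

"the editor" in the second sentence is given — already mentioned in the context.
"a spare microscope" has no antecedent in the context; it is discourse-new (the indefinite article also signals a new referent).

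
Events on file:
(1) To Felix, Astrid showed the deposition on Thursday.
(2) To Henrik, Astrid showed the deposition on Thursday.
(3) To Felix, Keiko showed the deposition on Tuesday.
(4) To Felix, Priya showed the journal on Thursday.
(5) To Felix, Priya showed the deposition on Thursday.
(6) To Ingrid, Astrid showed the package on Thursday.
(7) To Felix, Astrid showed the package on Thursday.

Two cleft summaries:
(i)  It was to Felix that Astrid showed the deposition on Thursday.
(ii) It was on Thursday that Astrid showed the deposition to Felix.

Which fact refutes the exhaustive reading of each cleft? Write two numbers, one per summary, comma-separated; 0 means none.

(i): focus "Felix". Looking for agent = Astrid, thing = the deposition, setting = on Thursday with some other recipient — fact (2) has Henrik there. Refuted.
(ii): focus "on Thursday". No fact shares agent = Astrid, thing = the deposition, recipient = Felix with a different setting. 0.

2, 0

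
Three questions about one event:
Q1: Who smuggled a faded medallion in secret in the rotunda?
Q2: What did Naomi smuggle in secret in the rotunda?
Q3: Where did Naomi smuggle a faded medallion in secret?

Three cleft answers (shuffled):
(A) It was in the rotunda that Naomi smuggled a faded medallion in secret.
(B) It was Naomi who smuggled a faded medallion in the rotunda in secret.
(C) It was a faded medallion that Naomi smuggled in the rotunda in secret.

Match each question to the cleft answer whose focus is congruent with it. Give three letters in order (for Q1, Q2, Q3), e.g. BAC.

BCA

Q1 asks about the subject (agent); cleft (B) focuses "Naomi", which is the subject (agent) — so Q1 → B.
Q2 asks about the direct object; cleft (C) focuses "a faded medallion", which is the direct object — so Q2 → C.
Q3 asks about the location; cleft (A) focuses "in the rotunda", which is the location — so Q3 → A.
Mapping: Q1→B, Q2→C, Q3→A.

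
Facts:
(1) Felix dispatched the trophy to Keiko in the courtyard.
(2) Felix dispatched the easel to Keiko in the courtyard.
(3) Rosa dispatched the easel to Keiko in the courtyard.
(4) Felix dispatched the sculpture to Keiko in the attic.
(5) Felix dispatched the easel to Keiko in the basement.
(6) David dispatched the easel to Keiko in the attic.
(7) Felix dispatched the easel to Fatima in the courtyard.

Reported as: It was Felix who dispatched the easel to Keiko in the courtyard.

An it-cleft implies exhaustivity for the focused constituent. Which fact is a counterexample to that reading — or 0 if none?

The cleft puts "Felix" in focus and presupposes the open proposition with same thing, recipient, setting (the easel / Keiko / in the courtyard).
The exhaustive reading says no other agent fits that background.
Fact (3) shares the background but with agent = Rosa; exhaustivity is violated.

3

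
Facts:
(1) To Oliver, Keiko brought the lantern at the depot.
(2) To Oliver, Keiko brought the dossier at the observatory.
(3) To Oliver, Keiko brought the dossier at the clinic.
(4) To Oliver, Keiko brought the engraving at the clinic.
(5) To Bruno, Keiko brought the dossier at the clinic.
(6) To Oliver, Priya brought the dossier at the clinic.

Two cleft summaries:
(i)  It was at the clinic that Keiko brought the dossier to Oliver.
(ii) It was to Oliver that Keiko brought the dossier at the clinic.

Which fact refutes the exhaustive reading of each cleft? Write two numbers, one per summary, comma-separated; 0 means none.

2, 5

Summary (i) focuses "at the clinic" (the setting); background same agent, thing, recipient (Keiko / the dossier / Oliver). Fact (2) matches that background with setting = at the observatory — refutes (i).
Summary (ii) focuses "Oliver" (the recipient); background same agent, thing, setting (Keiko / the dossier / at the clinic). Fact (5) matches that background with recipient = Bruno — refutes (ii).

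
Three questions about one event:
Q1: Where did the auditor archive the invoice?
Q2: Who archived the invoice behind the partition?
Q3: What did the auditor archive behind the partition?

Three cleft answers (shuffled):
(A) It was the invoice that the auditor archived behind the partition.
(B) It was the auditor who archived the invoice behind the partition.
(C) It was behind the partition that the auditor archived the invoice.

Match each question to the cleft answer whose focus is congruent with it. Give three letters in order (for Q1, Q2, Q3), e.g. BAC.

CBA

Q1 asks about the location; cleft (C) focuses "behind the partition", which is the location — so Q1 → C.
Q2 asks about the subject (agent); cleft (B) focuses "the auditor", which is the subject (agent) — so Q2 → B.
Q3 asks about the direct object; cleft (A) focuses "the invoice", which is the direct object — so Q3 → A.
Mapping: Q1→C, Q2→B, Q3→A.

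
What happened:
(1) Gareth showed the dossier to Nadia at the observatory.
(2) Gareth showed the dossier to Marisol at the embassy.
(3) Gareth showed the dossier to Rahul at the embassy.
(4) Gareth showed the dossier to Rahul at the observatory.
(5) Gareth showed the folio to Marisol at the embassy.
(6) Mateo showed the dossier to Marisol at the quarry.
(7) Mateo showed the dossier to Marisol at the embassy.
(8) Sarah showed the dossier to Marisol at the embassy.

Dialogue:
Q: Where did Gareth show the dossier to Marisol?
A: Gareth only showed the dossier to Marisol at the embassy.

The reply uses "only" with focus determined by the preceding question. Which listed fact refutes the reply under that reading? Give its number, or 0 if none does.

The question "Where did ...?" targets the setting, so in the reply the focus falls on "at the embassy".
"Only" then excludes alternative settings while the background — same agent, thing, recipient (Gareth / the dossier / Marisol) — is held fixed.
No listed fact shares that background with another setting. Nothing contradicts the reply.
(Fact (3) would refute a reading with focus on the recipient — but that is not what the question asks.)

0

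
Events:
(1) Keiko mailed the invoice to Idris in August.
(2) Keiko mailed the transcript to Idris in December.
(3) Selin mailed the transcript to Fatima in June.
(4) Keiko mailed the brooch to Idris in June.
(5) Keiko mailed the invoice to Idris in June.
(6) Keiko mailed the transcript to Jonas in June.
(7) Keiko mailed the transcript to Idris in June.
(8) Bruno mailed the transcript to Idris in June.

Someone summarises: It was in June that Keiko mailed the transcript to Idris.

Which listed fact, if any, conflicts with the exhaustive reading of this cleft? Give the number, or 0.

2

The cleft puts "in June" in focus and presupposes the open proposition with agent = Keiko, thing = the transcript, recipient = Idris.
The exhaustive reading says no other setting fits that background.
But fact (2) also has agent = Keiko, thing = the transcript, recipient = Idris, with setting = in December — so the exhaustive reading fails.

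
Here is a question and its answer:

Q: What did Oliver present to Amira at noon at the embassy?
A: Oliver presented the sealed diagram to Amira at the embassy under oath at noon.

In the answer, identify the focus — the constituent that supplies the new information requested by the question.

The wh-word "what" asks about the direct object.
In the answer, "Oliver", "to Amira", "at the embassy" and "at noon" are given — repeated from the question.
"under oath" is also new, but it specifies the manner, which is not what the question asks about — so it is not the focus.
The constituent filling the direct object gap is "the sealed diagram"; that is the focus.

the sealed diagram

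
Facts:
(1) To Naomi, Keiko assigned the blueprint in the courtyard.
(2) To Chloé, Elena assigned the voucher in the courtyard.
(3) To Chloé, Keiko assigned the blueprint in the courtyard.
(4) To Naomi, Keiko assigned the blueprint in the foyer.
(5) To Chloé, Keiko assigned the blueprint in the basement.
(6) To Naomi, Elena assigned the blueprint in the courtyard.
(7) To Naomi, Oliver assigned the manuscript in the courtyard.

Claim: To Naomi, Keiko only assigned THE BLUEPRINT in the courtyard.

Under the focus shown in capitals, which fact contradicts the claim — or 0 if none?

0

Focus (in capitals) is "the blueprint" — the thing. "Only" excludes alternative things while holding fixed Keiko as agent and Naomi as recipient and in the courtyard as setting.
Every other fact changes something in the background, not just the thing. Nothing refutes the claim.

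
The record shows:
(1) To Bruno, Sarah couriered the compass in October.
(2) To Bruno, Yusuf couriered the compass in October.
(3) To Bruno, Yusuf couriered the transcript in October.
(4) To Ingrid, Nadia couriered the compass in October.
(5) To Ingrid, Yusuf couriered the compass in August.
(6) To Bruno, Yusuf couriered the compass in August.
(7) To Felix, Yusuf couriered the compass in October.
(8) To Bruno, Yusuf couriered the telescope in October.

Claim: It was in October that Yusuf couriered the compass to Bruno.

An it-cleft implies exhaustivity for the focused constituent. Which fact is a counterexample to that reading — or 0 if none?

The cleft puts "in October" in focus and presupposes the open proposition with Yusuf as agent and the compass as thing and Bruno as recipient.
The exhaustive reading says no other setting fits that background.
Fact (6) shares the background but with setting = in August; exhaustivity is violated.

6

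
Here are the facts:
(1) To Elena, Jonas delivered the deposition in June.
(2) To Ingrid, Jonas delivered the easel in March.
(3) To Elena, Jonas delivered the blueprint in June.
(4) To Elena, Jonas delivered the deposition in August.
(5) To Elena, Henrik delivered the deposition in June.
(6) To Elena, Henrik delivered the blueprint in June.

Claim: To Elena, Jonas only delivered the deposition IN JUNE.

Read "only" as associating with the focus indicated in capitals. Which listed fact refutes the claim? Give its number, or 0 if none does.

The capitals mark "in June" as focus. So "only" rules out other settings, with the rest (agent = Jonas, thing = the deposition, recipient = Elena) as background.
Fact (4) matches on agent = Jonas, thing = the deposition, recipient = Elena, but has setting = in August instead. That refutes the claim.

4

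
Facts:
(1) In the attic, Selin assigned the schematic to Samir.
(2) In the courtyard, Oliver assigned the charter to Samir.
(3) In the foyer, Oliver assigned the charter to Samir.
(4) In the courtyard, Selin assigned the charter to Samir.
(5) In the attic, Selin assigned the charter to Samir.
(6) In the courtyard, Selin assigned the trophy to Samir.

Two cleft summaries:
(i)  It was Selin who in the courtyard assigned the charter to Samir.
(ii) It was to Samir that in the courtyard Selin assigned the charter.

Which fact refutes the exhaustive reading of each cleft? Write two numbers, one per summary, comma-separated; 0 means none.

2, 0

(i): focus "Selin". Looking for thing = the charter, recipient = Samir, setting = in the courtyard with some other agent — fact (2) has Oliver there. Refuted.
(ii): focus "Samir". No fact shares agent = Selin, thing = the charter, setting = in the courtyard with a different recipient. 0.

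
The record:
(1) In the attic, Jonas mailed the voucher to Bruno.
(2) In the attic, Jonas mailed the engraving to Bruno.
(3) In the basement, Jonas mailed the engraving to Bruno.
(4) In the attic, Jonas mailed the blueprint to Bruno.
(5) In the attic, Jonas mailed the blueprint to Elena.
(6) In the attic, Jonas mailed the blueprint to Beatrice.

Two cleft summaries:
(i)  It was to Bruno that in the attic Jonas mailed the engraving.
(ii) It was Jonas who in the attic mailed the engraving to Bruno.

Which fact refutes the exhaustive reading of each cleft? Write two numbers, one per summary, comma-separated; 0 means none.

Summary (i) focuses "Bruno" (the recipient); background agent = Jonas, thing = the engraving, setting = in the attic. No fact matches that background with a different recipient, so 0.
Summary (ii) focuses "Jonas" (the agent); background thing = the engraving, recipient = Bruno, setting = in the attic. No fact matches that background with a different agent, so 0.

0, 0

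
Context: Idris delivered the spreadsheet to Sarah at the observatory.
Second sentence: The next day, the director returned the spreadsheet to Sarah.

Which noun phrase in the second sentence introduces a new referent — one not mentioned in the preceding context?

"the spreadsheet" and "Sarah" in the second sentence are given — already mentioned in the context.
"the director" has no antecedent in the context; it is discourse-new.

the director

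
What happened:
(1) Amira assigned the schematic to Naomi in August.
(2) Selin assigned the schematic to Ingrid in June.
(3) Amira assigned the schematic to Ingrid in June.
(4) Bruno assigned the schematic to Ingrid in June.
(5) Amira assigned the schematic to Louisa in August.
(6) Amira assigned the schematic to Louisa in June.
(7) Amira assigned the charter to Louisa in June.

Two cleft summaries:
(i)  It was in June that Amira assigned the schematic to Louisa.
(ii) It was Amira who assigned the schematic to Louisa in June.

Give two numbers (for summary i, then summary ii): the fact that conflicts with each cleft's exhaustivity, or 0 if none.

5, 0

(i): focus "in June". Looking for agent = Amira, thing = the schematic, recipient = Louisa with some other setting — fact (5) has in August there. Refuted.
(ii): focus "Amira". No fact shares thing = the schematic, recipient = Louisa, setting = in June with a different agent. 0.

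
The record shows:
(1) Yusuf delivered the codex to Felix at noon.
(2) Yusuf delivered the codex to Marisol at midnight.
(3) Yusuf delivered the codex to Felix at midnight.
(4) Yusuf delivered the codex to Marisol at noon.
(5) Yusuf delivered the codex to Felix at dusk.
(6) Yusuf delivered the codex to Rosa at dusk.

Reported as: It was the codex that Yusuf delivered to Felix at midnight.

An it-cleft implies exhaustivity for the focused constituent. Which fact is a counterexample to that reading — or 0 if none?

0

Focus of the cleft: "the codex" (the thing). Presupposed background: same agent, recipient, setting (Yusuf / Felix / at midnight).
The exhaustive reading says no other thing fits that background.
Every other fact differs from the presupposition on some backgrounded slot, so none challenges the exhaustivity.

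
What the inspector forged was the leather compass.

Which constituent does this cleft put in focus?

the leather compass

In a pseudo-cleft "What ... was X", the post-copular constituent X is the focus.
Here the focus is "the leather compass". The backgrounded (presupposed) material includes "the inspector".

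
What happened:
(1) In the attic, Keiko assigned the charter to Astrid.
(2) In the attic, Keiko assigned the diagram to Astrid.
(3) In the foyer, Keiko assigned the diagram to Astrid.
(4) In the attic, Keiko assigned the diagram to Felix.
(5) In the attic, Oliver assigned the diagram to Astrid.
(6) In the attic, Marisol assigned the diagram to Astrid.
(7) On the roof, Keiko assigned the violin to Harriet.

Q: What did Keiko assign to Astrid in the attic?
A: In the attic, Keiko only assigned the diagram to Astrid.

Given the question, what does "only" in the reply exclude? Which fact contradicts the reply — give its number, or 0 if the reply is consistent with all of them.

1

The question "What did ...?" targets the thing, so in the reply the focus falls on "the diagram".
So "only" ranges over things; the rest (agent = Keiko, recipient = Astrid, setting = in the attic) is presupposed.
Fact (1) shares the background with a different thing (the charter) — counterexample.
(Fact (4) would refute a reading with focus on the recipient — but that is not what the question asks.)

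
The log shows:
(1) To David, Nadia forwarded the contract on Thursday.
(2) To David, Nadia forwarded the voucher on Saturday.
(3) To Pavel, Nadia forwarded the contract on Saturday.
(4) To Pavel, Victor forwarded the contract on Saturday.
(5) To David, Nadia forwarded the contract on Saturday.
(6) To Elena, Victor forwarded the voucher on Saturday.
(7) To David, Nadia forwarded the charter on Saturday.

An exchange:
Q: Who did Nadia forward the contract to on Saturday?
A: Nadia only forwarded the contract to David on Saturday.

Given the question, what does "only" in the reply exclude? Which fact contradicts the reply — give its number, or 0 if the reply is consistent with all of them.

Answering "Who did ... to ...?" puts focus on the recipient — here, "David".
"Only" then excludes alternative recipients while the background — same agent, thing, setting (Nadia / the contract / on Saturday) — is held fixed.
Fact (3) shares the background with a different recipient (Pavel) — counterexample.
(Fact (1) would refute a reading with focus on the setting — but that is not what the question asks.)

3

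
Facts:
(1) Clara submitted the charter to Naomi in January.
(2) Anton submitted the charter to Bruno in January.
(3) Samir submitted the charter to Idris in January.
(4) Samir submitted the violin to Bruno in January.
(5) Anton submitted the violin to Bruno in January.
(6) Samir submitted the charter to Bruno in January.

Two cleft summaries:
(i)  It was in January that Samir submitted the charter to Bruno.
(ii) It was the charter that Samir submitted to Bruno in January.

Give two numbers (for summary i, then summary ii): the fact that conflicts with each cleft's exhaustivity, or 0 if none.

0, 4

Summary (i) focuses "in January" (the setting); background agent = Samir, thing = the charter, recipient = Bruno. No fact matches that background with a different setting, so 0.
Summary (ii) focuses "the charter" (the thing); background agent = Samir, recipient = Bruno, setting = in January. Fact (4) matches that background with thing = the violin — refutes (ii).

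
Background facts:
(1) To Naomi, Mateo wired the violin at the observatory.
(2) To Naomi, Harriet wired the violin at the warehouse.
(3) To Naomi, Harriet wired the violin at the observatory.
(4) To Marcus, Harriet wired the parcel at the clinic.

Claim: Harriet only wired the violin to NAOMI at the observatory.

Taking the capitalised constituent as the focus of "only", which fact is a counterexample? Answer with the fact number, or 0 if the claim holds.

Focus (in capitals) is "Naomi" — the recipient. "Only" excludes alternative recipients while holding fixed agent = Harriet, thing = the violin, setting = at the observatory.
No fact matches agent = Harriet, thing = the violin, setting = at the observatory with a different recipient — every other fact differs on at least one backgrounded slot. So no fact refutes it.

0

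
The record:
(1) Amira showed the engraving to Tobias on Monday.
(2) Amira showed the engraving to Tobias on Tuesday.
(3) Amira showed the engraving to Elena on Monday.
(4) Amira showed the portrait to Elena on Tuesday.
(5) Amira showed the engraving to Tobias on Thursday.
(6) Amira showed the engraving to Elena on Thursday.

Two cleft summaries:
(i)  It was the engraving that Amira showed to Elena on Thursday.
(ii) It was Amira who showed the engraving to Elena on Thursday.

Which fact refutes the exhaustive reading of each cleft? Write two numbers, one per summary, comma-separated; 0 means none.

0, 0

Summary (i) focuses "the engraving" (the thing); background agent = Amira, recipient = Elena, setting = on Thursday. No fact matches that background with a different thing, so 0.
Summary (ii) focuses "Amira" (the agent); background thing = the engraving, recipient = Elena, setting = on Thursday. No fact matches that background with a different agent, so 0.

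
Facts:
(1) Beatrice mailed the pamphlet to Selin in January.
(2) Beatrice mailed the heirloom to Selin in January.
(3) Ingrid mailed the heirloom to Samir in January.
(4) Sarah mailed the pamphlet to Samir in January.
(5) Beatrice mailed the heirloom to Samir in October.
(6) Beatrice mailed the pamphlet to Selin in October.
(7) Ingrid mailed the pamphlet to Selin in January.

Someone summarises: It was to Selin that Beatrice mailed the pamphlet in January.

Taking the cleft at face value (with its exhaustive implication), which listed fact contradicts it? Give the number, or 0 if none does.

Focus of the cleft: "Selin" (the recipient). Presupposed background: agent = Beatrice, thing = the pamphlet, setting = in January.
The exhaustive reading says no other recipient fits that background.
Every other fact differs from the presupposition on some backgrounded slot, so none challenges the exhaustivity.

0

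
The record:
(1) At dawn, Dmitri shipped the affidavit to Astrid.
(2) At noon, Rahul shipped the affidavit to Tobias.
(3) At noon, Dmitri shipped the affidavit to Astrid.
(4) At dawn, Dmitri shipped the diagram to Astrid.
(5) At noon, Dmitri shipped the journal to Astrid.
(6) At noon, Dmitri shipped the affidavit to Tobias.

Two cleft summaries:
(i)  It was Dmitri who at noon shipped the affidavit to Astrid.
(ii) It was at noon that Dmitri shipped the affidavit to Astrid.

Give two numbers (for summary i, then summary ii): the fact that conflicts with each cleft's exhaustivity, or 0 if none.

0, 1

Summary (i) focuses "Dmitri" (the agent); background same thing, recipient, setting (the affidavit / Astrid / at noon). No fact matches that background with a different agent, so 0.
Summary (ii) focuses "at noon" (the setting); background same agent, thing, recipient (Dmitri / the affidavit / Astrid). Fact (1) matches that background with setting = at dawn — refutes (ii).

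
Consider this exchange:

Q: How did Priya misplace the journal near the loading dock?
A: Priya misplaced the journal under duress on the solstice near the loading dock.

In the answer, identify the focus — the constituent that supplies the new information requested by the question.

The wh-word "how" asks about the manner.
In the answer, "Priya", "the journal" and "near the loading dock" are given — repeated from the question.
"on the solstice" is also new, but it specifies the time, which is not what the question asks about — so it is not the focus.
The constituent filling the manner gap is "under duress"; that is the focus.

under duress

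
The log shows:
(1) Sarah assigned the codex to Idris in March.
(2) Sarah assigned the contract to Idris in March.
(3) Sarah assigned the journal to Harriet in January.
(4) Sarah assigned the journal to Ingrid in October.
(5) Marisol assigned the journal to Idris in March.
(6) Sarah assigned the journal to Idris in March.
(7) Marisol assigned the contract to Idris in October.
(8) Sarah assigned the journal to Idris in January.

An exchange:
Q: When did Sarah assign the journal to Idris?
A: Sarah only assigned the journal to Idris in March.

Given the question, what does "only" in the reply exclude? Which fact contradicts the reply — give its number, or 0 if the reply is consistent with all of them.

8

Answering "When did ...?" puts focus on the setting — here, "in March".
So "only" ranges over settings; the rest (same agent, thing, recipient (Sarah / the journal / Idris)) is presupposed.
Fact (8) keeps same agent, thing, recipient (Sarah / the journal / Idris) but has setting = in January; that refutes the reply.
(Fact (1) would refute a reading with focus on the thing — but that is not what the question asks.)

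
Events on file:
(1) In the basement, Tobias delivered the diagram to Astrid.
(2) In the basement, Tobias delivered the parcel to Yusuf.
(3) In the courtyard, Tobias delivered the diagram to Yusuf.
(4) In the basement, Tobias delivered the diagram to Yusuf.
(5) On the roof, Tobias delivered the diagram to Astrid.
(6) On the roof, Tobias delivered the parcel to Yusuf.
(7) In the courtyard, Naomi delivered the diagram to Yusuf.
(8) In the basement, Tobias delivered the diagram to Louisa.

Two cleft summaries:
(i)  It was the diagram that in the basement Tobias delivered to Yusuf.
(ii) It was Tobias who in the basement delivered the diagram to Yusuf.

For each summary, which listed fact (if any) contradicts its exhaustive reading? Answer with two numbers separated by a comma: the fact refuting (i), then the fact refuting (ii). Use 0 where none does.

Summary (i) focuses "the diagram" (the thing); background agent = Tobias, recipient = Yusuf, setting = in the basement. Fact (2) matches that background with thing = the parcel — refutes (i).
Summary (ii) focuses "Tobias" (the agent); background thing = the diagram, recipient = Yusuf, setting = in the basement. No fact matches that background with a different agent, so 0.

2, 0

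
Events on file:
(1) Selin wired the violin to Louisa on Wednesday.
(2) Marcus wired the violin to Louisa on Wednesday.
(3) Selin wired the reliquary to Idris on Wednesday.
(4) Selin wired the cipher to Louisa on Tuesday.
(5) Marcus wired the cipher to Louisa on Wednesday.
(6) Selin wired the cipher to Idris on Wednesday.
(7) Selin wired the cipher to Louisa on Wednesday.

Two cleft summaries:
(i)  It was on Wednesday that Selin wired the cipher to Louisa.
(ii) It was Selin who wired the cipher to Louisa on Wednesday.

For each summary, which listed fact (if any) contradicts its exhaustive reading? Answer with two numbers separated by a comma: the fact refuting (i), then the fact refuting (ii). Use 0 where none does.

4, 5

Summary (i) focuses "on Wednesday" (the setting); background agent = Selin, thing = the cipher, recipient = Louisa. Fact (4) matches that background with setting = on Tuesday — refutes (i).
Summary (ii) focuses "Selin" (the agent); background thing = the cipher, recipient = Louisa, setting = on Wednesday. Fact (5) matches that background with agent = Marcus — refutes (ii).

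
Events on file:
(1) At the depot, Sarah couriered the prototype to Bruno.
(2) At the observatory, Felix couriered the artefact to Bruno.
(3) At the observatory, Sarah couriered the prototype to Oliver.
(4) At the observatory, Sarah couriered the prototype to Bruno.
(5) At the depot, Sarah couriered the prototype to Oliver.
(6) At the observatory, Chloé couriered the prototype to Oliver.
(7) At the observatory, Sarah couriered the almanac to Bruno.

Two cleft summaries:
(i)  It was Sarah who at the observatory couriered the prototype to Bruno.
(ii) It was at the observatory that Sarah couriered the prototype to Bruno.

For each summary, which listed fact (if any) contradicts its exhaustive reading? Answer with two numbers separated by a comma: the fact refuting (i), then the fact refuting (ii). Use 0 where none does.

0, 1

Summary (i) focuses "Sarah" (the agent); background same thing, recipient, setting (the prototype / Bruno / at the observatory). No fact matches that background with a different agent, so 0.
Summary (ii) focuses "at the observatory" (the setting); background same agent, thing, recipient (Sarah / the prototype / Bruno). Fact (1) matches that background with setting = at the depot — refutes (ii).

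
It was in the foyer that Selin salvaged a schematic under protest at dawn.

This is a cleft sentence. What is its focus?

In an it-cleft "It was X that/who ...", the clefted constituent X is the focus; the that/who-clause expresses the presupposed open proposition.
Here the focus is "in the foyer". The backgrounded (presupposed) material includes "Selin", "a schematic", "at dawn" and "under protest".

in the foyer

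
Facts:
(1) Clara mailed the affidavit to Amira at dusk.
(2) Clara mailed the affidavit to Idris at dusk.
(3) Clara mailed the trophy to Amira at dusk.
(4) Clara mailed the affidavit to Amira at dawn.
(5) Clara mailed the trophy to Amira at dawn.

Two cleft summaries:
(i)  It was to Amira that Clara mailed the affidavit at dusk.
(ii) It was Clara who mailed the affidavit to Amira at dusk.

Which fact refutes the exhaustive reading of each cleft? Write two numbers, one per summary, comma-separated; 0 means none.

(i): focus "Amira". Looking for Clara as agent and the affidavit as thing and at dusk as setting with some other recipient — fact (2) has Idris there. Refuted.
(ii): focus "Clara". No fact shares the affidavit as thing and Amira as recipient and at dusk as setting with a different agent. 0.

2, 0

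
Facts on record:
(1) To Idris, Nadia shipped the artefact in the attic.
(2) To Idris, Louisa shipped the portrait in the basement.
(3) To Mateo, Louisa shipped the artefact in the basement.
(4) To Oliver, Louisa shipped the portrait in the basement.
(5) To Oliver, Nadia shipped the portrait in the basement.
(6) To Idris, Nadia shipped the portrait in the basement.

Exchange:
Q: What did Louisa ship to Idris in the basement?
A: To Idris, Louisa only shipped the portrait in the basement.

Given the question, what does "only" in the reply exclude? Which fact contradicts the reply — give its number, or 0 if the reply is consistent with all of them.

0

Answering "What did ...?" puts focus on the thing — here, "the portrait".
So "only" ranges over things; the rest (Louisa as agent and Idris as recipient and in the basement as setting) is presupposed.
No fact keeps Louisa as agent and Idris as recipient and in the basement as setting while changing the thing; every other fact differs on something backgrounded. The reply stands.
(Fact (4) would refute a reading with focus on the recipient — but that is not what the question asks.)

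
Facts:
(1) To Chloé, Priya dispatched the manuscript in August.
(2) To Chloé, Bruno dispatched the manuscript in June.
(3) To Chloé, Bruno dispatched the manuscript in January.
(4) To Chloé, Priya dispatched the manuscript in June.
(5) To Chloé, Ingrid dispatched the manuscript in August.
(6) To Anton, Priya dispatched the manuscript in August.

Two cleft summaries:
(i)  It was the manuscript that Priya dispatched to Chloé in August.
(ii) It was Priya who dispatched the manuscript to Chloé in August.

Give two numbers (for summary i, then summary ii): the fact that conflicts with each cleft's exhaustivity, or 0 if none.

0, 5

(i): focus "the manuscript". No fact shares agent = Priya, recipient = Chloé, setting = in August with a different thing. 0.
(ii): focus "Priya". Looking for thing = the manuscript, recipient = Chloé, setting = in August with some other agent — fact (5) has Ingrid there. Refuted.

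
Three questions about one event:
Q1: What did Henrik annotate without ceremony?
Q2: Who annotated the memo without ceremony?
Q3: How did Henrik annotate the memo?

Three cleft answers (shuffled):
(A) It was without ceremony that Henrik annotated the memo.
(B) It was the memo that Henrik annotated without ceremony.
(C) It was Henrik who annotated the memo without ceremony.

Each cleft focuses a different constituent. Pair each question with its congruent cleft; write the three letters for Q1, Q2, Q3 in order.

Q1 asks about the direct object; cleft (B) focuses "the memo", which is the direct object — so Q1 → B.
Q2 asks about the subject (agent); cleft (C) focuses "Henrik", which is the subject (agent) — so Q2 → C.
Q3 asks about the manner; cleft (A) focuses "without ceremony", which is the manner — so Q3 → A.
Mapping: Q1→B, Q2→C, Q3→A.

BCA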